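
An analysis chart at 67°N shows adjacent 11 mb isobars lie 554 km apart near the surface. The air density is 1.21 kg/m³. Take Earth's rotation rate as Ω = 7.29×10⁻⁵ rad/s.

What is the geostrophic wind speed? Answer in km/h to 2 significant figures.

Coriolis parameter at 67°N:
f = 2Ω sin φ = 2 × 7.29×10⁻⁵ × sin 67° = 1.34×10⁻⁴ s⁻¹
Pressure gradient: |∂P/∂n| = 1100 Pa / 554000 m = 1.99×10⁻³ Pa/m
Geostrophic balance (pressure-gradient force = Coriolis force):
V_g = (1/(fρ)) |∂P/∂n| = 1.99×10⁻³ / (1.34×10⁻⁴ × 1.21) = 12.2 m/s
Converting: 12.2 m/s × 3.6 = 44 km/h

44 km/h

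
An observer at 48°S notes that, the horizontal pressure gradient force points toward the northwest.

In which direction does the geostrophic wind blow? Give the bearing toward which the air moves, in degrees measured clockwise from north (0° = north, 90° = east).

The pressure-gradient force points toward the northwest (bearing 315°).
Geostrophic balance: in the Southern Hemisphere the Coriolis force deflects motion to the left, so the geostrophic wind blows 90° to the left of the pressure-gradient force (low pressure on the right).
Rotating 315° by 90° counterclockwise gives 225° — the wind blows toward the southwest.

225°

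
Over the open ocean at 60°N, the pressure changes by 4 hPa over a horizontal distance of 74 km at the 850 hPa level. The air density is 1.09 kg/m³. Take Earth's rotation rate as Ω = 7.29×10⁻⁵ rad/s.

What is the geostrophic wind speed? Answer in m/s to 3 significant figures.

Coriolis parameter at 60°N:
f = 2Ω sin φ = 2 × 7.29×10⁻⁵ × sin 60° = 1.26×10⁻⁴ s⁻¹
Pressure gradient: |∂P/∂n| = 400 Pa / 74000 m = 5.41×10⁻³ Pa/m
Geostrophic balance (pressure-gradient force = Coriolis force):
V_g = (1/(fρ)) |∂P/∂n| = 5.41×10⁻³ / (1.26×10⁻⁴ × 1.09) = 39.3 m/s

39.3 m/s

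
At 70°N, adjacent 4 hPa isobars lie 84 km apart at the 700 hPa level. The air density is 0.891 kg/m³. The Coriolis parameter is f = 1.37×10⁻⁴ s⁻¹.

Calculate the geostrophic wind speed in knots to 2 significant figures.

76 knots

Pressure gradient: |∂P/∂n| = 400 Pa / 84000 m = 4.76×10⁻³ Pa/m
Geostrophic balance (pressure-gradient force = Coriolis force):
V_g = (1/(fρ)) |∂P/∂n| = 4.76×10⁻³ / (1.37×10⁻⁴ × 0.891) = 39.0 m/s
Converting: 39.0 m/s × 1.944 = 76 knots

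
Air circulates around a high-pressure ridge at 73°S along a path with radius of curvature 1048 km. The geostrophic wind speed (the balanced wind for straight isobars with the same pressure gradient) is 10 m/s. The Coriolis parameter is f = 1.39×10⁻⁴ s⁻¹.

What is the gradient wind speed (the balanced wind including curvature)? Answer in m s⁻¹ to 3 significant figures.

Around a high, pressure-gradient force acts outward with centrifugal, so Coriolis balances both:
fV = (1/ρ)|∂P/∂n| + V²/R  →  V² − fR·V + fR·V_g = 0
With fR = 1.39×10⁻⁴ × 1048×10³ m = 146 m/s:
V = [fR − √((fR)² − 4 fR V_g)]/2 = [146 − √(146² − 4×146×10)]/2 = 10.8 m/s
Supergeostrophic (V > V_g = 10 m/s), as expected around a high.

10.8 m s⁻¹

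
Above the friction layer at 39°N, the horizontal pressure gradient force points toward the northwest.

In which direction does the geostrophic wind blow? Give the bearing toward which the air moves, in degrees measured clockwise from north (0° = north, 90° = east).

045°

The pressure-gradient force points toward the northwest (bearing 315°).
Geostrophic balance: in the Northern Hemisphere the Coriolis force deflects motion to the right, so the geostrophic wind blows 90° to the right of the pressure-gradient force (low pressure on the left).
Rotating 315° by 90° clockwise gives 045° — the wind blows toward the northeast.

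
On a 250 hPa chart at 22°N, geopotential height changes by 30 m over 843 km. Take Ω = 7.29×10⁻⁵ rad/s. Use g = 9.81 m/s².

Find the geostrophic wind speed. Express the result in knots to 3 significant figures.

12.4 knots

Coriolis parameter at 22°N:
f = 2Ω sin φ = 2 × 7.29×10⁻⁵ × sin 22° = 5.46×10⁻⁵ s⁻¹
Height gradient: |∂Z/∂n| = 30 m / 843000 m = 3.56×10⁻⁵
On a pressure surface, geostrophic balance gives V_g = (g/f)|∂Z/∂n|:
V_g = 9.81 × 3.56×10⁻⁵ / 5.46×10⁻⁵ = 6.39 m/s
Converting: 6.39 m/s × 1.944 = 12.4 knots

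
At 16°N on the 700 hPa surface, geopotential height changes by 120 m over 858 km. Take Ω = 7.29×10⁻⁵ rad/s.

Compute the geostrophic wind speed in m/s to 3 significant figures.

34.1 m/s

Coriolis parameter at 16°N:
f = 2Ω sin φ = 2 × 7.29×10⁻⁵ × sin 16° = 4.02×10⁻⁵ s⁻¹
Height gradient: |∂Z/∂n| = 120 m / 858000 m = 1.40×10⁻⁴
On a pressure surface, geostrophic balance gives V_g = (g/f)|∂Z/∂n|:
V_g = 9.81 × 1.40×10⁻⁴ / 4.02×10⁻⁵ = 34.1 m/s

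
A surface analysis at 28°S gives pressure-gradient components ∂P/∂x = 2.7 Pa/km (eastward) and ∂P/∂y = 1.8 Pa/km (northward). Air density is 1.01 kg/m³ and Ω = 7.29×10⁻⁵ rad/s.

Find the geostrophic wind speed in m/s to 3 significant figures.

46.9 m/s

Coriolis parameter at 28°S:
f = 2Ω sin φ = 2 × 7.29×10⁻⁵ × sin 28° = 6.84×10⁻⁵ s⁻¹
In the Southern Hemisphere f is negative: f = −6.84×10⁻⁵ s⁻¹.
Component geostrophic relations (x east, y north):
u_g = −(1/(fρ)) ∂P/∂y,  v_g = (1/(fρ)) ∂P/∂x
u_g = −(1.8×10⁻³)/(−6.84×10⁻⁵ × 1.01) = 26.0 m/s;  v_g = (2.7×10⁻³)/(−6.84×10⁻⁵ × 1.01) = −39.1 m/s
|V_g| = √(u_g² + v_g²) = 46.9 m/s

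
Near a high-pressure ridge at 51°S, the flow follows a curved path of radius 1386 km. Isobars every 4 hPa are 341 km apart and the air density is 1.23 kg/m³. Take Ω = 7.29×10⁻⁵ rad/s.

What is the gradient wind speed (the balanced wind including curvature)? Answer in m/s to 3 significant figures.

Coriolis parameter at 51°S:
f = 2Ω sin φ = 2 × 7.29×10⁻⁵ × sin 51° = 1.13×10⁻⁴ s⁻¹
Pressure gradient: |∂P/∂n| = 400 Pa / 341000 m = 1.17×10⁻³ Pa/m
Geostrophic speed: V_g = |∂P/∂n|/(fρ) = 1.17×10⁻³/(1.13×10⁻⁴ × 1.23) = 8.42 m/s
Around a high, pressure-gradient force acts outward with centrifugal, so Coriolis balances both:
fV = (1/ρ)|∂P/∂n| + V²/R  →  V² − fR·V + fR·V_g = 0
With fR = 1.13×10⁻⁴ × 1386×10³ m = 157 m/s:
V = [fR − √((fR)² − 4 fR V_g)]/2 = [157 − √(157² − 4×157×8.42)]/2 = 8.92 m/s
Supergeostrophic (V > V_g = 8.42 m/s), as expected around a high.

8.92 m/s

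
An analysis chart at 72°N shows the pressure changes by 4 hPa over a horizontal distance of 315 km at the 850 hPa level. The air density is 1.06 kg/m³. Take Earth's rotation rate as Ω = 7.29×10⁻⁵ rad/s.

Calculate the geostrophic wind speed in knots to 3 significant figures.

16.8 knots

Coriolis parameter at 72°N:
f = 2Ω sin φ = 2 × 7.29×10⁻⁵ × sin 72° = 1.39×10⁻⁴ s⁻¹
Pressure gradient: |∂P/∂n| = 400 Pa / 315000 m = 1.27×10⁻³ Pa/m
Geostrophic balance (pressure-gradient force = Coriolis force):
V_g = (1/(fρ)) |∂P/∂n| = 1.27×10⁻³ / (1.39×10⁻⁴ × 1.06) = 8.64 m/s
Converting: 8.64 m/s × 1.944 = 16.8 knots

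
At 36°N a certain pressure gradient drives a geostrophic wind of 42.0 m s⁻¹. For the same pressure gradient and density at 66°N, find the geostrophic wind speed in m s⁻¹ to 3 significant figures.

With the same pressure gradient and density, V_g ∝ 1/f ∝ 1/sin φ.
V₂ = V₁ · sin φ₁ / sin φ₂ = 42.0 × sin 36° / sin 66°
V₂ = 42.0 × 0.5878/0.9135 = 27.0 m s⁻¹

27.0 m s⁻¹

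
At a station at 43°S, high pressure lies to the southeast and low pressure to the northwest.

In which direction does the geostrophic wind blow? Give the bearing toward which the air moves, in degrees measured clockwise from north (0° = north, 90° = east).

The pressure-gradient force points toward the northwest (bearing 315°).
Geostrophic balance: in the Southern Hemisphere the Coriolis force deflects motion to the left, so the geostrophic wind blows 90° to the left of the pressure-gradient force (low pressure on the right).
Rotating 315° by 90° counterclockwise gives 225° — the wind blows toward the southwest.

225°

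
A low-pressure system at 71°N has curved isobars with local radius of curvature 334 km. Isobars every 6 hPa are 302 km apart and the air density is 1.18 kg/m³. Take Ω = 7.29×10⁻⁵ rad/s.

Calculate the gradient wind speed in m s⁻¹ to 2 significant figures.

Coriolis parameter at 71°N:
f = 2Ω sin φ = 2 × 7.29×10⁻⁵ × sin 71° = 1.38×10⁻⁴ s⁻¹
Pressure gradient: |∂P/∂n| = 600 Pa / 302000 m = 1.99×10⁻³ Pa/m
Geostrophic speed: V_g = |∂P/∂n|/(fρ) = 1.99×10⁻³/(1.38×10⁻⁴ × 1.18) = 12.2 m/s
Around a low, centrifugal force acts outward with Coriolis, so pressure-gradient force balances both:
(1/ρ)|∂P/∂n| = fV + V²/R  →  V² + fR·V − fR·V_g = 0
With fR = 1.38×10⁻⁴ × 334×10³ m = 46.0 m/s:
V = [−fR + √((fR)² + 4 fR V_g)]/2 = [−46.0 + √(46.0² + 4×46.0×12.2)]/2 = 10 m/s
Subgeostrophic (V < V_g = 12.2 m/s), as expected around a low.

10 m s⁻¹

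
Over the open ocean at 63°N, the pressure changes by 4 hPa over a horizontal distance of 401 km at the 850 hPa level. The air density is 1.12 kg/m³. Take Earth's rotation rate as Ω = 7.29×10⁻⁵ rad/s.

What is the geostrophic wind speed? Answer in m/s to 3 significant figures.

6.86 m/s

Coriolis parameter at 63°N:
f = 2Ω sin φ = 2 × 7.29×10⁻⁵ × sin 63° = 1.30×10⁻⁴ s⁻¹
Pressure gradient: |∂P/∂n| = 400 Pa / 401000 m = 9.98×10⁻⁴ Pa/m
Geostrophic balance (pressure-gradient force = Coriolis force):
V_g = (1/(fρ)) |∂P/∂n| = 9.98×10⁻⁴ / (1.30×10⁻⁴ × 1.12) = 6.86 m/s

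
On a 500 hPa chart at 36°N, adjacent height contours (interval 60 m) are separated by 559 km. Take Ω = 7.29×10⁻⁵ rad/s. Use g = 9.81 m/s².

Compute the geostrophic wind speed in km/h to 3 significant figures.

Coriolis parameter at 36°N:
f = 2Ω sin φ = 2 × 7.29×10⁻⁵ × sin 36° = 8.57×10⁻⁵ s⁻¹
Height gradient: |∂Z/∂n| = 60 m / 559000 m = 1.07×10⁻⁴
On a pressure surface, geostrophic balance gives V_g = (g/f)|∂Z/∂n|:
V_g = 9.81 × 1.07×10⁻⁴ / 8.57×10⁻⁵ = 12.3 m/s
Converting: 12.3 m/s × 3.6 = 44.2 km/h

44.2 km/h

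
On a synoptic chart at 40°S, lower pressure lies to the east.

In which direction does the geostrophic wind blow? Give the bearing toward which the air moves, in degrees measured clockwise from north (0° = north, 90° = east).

The pressure-gradient force points toward the east (bearing 090°).
Geostrophic balance: in the Southern Hemisphere the Coriolis force deflects motion to the left, so the geostrophic wind blows 90° to the left of the pressure-gradient force (low pressure on the right).
Rotating 090° by 90° counterclockwise gives 000° — the wind blows toward the north.

000°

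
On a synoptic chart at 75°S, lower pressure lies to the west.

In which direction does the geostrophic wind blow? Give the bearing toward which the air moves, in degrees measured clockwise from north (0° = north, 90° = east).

The pressure-gradient force points toward the west (bearing 270°).
Geostrophic balance: in the Southern Hemisphere the Coriolis force deflects motion to the left, so the geostrophic wind blows 90° to the left of the pressure-gradient force (low pressure on the right).
Rotating 270° by 90° counterclockwise gives 180° — the wind blows toward the south.

180°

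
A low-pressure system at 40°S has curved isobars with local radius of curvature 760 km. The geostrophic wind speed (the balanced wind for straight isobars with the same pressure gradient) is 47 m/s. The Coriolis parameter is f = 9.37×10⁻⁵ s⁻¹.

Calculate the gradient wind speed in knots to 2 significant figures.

63 knots

Around a low, centrifugal force acts outward with Coriolis, so pressure-gradient force balances both:
(1/ρ)|∂P/∂n| = fV + V²/R  →  V² + fR·V − fR·V_g = 0
With fR = 9.37×10⁻⁵ × 760×10³ m = 71.2 m/s:
V = [−fR + √((fR)² + 4 fR V_g)]/2 = [−71.2 + √(71.2² + 4×71.2×47)]/2 = 32.3 m/s
Subgeostrophic (V < V_g = 47 m/s), as expected around a low.
Converting: 32.3 m/s × 1.944 = 63 knots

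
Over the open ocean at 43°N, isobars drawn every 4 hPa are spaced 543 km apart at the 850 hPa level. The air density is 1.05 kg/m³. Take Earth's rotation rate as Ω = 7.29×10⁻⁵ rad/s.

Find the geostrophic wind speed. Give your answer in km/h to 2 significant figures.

Coriolis parameter at 43°N:
f = 2Ω sin φ = 2 × 7.29×10⁻⁵ × sin 43° = 9.94×10⁻⁵ s⁻¹
Pressure gradient: |∂P/∂n| = 400 Pa / 543000 m = 7.37×10⁻⁴ Pa/m
Geostrophic balance (pressure-gradient force = Coriolis force):
V_g = (1/(fρ)) |∂P/∂n| = 7.37×10⁻⁴ / (9.94×10⁻⁵ × 1.05) = 7.06 m/s
Converting: 7.06 m/s × 3.6 = 25 km/h

25 km/h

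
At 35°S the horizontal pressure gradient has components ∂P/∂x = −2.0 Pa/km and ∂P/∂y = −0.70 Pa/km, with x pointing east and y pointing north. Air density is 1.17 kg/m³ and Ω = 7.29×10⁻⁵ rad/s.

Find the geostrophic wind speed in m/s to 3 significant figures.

21.7 m/s

Coriolis parameter at 35°S:
f = 2Ω sin φ = 2 × 7.29×10⁻⁵ × sin 35° = 8.36×10⁻⁵ s⁻¹
In the Southern Hemisphere f is negative: f = −8.36×10⁻⁵ s⁻¹.
Component geostrophic relations (x east, y north):
u_g = −(1/(fρ)) ∂P/∂y,  v_g = (1/(fρ)) ∂P/∂x
u_g = −(−0.70×10⁻³)/(−8.36×10⁻⁵ × 1.17) = −7.15 m/s;  v_g = (−2.0×10⁻³)/(−8.36×10⁻⁵ × 1.17) = 20.4 m/s
|V_g| = √(u_g² + v_g²) = 21.7 m/s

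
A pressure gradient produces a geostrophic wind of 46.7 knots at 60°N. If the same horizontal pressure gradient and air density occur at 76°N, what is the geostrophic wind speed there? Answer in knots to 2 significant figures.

42 knots

With the same pressure gradient and density, V_g ∝ 1/f ∝ 1/sin φ.
V₂ = V₁ · sin φ₁ / sin φ₂ = 46.7 × sin 60° / sin 76°
V₂ = 46.7 × 0.8660/0.9703 = 42 knots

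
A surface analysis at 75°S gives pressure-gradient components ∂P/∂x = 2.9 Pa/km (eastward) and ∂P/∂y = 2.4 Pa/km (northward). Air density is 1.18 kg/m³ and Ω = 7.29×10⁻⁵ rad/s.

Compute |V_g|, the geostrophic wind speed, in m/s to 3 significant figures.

Coriolis parameter at 75°S:
f = 2Ω sin φ = 2 × 7.29×10⁻⁵ × sin 75° = 1.41×10⁻⁴ s⁻¹
In the Southern Hemisphere f is negative: f = −1.41×10⁻⁴ s⁻¹.
Component geostrophic relations (x east, y north):
u_g = −(1/(fρ)) ∂P/∂y,  v_g = (1/(fρ)) ∂P/∂x
u_g = −(2.4×10⁻³)/(−1.41×10⁻⁴ × 1.18) = 14.4 m/s;  v_g = (2.9×10⁻³)/(−1.41×10⁻⁴ × 1.18) = −17.5 m/s
|V_g| = √(u_g² + v_g²) = 22.7 m/s

22.7 m/s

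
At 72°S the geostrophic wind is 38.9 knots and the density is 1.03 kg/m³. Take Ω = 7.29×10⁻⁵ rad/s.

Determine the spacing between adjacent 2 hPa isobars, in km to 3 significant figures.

70.0 km

Coriolis parameter at 72°S:
f = 2Ω sin φ = 2 × 7.29×10⁻⁵ × sin 72° = 1.39×10⁻⁴ s⁻¹
Wind speed in SI: 38.9 knots = 20.0 m/s
Geostrophic balance rearranged: |∂P/∂n| = f ρ V_g
|∂P/∂n| = 1.39×10⁻⁴ × 1.03 × 20.0 = 2.86×10⁻³ Pa/m
Isobar spacing: Δn = ΔP/|∂P/∂n| = 200 Pa / 2.86×10⁻³ Pa/m = 69975 m ≈ 70.0 km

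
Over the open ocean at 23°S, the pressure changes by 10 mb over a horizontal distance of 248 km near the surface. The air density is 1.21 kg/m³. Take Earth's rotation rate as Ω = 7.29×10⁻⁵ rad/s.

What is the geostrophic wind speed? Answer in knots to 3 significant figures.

Coriolis parameter at 23°S:
f = 2Ω sin φ = 2 × 7.29×10⁻⁵ × sin 23° = 5.70×10⁻⁵ s⁻¹
Pressure gradient: |∂P/∂n| = 1000 Pa / 248000 m = 4.03×10⁻³ Pa/m
Geostrophic balance (pressure-gradient force = Coriolis force):
V_g = (1/(fρ)) |∂P/∂n| = 4.03×10⁻³ / (5.70×10⁻⁵ × 1.21) = 58.5 m/s
Converting: 58.5 m/s × 1.944 = 114 knots

114 knots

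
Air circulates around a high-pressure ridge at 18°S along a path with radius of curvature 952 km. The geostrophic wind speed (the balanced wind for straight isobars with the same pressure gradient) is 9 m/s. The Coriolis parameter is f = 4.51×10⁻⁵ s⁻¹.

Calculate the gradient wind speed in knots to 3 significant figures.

25.0 knots

Around a high, pressure-gradient force acts outward with centrifugal, so Coriolis balances both:
fV = (1/ρ)|∂P/∂n| + V²/R  →  V² − fR·V + fR·V_g = 0
With fR = 4.51×10⁻⁵ × 952×10³ m = 42.9 m/s:
V = [fR − √((fR)² − 4 fR V_g)]/2 = [42.9 − √(42.9² − 4×42.9×9)]/2 = 12.8 m/s
Supergeostrophic (V > V_g = 9 m/s), as expected around a high.
Converting: 12.8 m/s × 1.944 = 25.0 knots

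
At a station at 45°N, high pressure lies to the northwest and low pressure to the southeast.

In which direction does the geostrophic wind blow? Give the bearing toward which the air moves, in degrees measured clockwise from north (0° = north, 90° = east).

225°

The pressure-gradient force points toward the southeast (bearing 135°).
Geostrophic balance: in the Northern Hemisphere the Coriolis force deflects motion to the right, so the geostrophic wind blows 90° to the right of the pressure-gradient force (low pressure on the left).
Rotating 135° by 90° clockwise gives 225° — the wind blows toward the southwest.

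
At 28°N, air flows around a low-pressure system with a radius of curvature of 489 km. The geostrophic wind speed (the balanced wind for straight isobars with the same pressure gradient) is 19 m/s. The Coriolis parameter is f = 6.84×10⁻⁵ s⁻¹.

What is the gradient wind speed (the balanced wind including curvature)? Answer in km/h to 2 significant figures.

49 km/h

Around a low, centrifugal force acts outward with Coriolis, so pressure-gradient force balances both:
(1/ρ)|∂P/∂n| = fV + V²/R  →  V² + fR·V − fR·V_g = 0
With fR = 6.84×10⁻⁵ × 489×10³ m = 33.4 m/s:
V = [−fR + √((fR)² + 4 fR V_g)]/2 = [−33.4 + √(33.4² + 4×33.4×19)]/2 = 13.5 m/s
Subgeostrophic (V < V_g = 19 m/s), as expected around a low.
Converting: 13.5 m/s × 3.6 = 49 km/h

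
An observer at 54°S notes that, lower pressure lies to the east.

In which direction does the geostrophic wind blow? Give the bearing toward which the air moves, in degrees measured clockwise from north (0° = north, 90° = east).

The pressure-gradient force points toward the east (bearing 090°).
Geostrophic balance: in the Southern Hemisphere the Coriolis force deflects motion to the left, so the geostrophic wind blows 90° to the left of the pressure-gradient force (low pressure on the right).
Rotating 090° by 90° counterclockwise gives 000° — the wind blows toward the north.

000°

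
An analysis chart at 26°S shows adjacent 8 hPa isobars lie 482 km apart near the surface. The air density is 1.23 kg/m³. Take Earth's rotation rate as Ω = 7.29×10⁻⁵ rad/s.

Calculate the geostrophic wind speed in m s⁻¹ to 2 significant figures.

21 m s⁻¹

Coriolis parameter at 26°S:
f = 2Ω sin φ = 2 × 7.29×10⁻⁵ × sin 26° = 6.39×10⁻⁵ s⁻¹
Pressure gradient: |∂P/∂n| = 800 Pa / 482000 m = 1.66×10⁻³ Pa/m
Geostrophic balance (pressure-gradient force = Coriolis force):
V_g = (1/(fρ)) |∂P/∂n| = 1.66×10⁻³ / (6.39×10⁻⁵ × 1.23) = 21.1 m/s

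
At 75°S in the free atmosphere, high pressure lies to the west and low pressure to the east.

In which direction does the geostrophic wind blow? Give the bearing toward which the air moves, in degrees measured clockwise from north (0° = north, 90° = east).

The pressure-gradient force points toward the east (bearing 090°).
Geostrophic balance: in the Southern Hemisphere the Coriolis force deflects motion to the left, so the geostrophic wind blows 90° to the left of the pressure-gradient force (low pressure on the right).
Rotating 090° by 90° counterclockwise gives 000° — the wind blows toward the north.

000°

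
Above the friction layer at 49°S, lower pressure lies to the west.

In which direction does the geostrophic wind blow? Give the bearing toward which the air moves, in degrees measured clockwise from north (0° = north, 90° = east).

The pressure-gradient force points toward the west (bearing 270°).
Geostrophic balance: in the Southern Hemisphere the Coriolis force deflects motion to the left, so the geostrophic wind blows 90° to the left of the pressure-gradient force (low pressure on the right).
Rotating 270° by 90° counterclockwise gives 180° — the wind blows toward the south.

180°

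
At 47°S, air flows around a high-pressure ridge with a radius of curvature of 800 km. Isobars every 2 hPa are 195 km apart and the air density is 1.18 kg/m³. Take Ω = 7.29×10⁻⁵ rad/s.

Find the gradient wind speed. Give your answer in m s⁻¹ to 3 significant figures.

Coriolis parameter at 47°S:
f = 2Ω sin φ = 2 × 7.29×10⁻⁵ × sin 47° = 1.07×10⁻⁴ s⁻¹
Pressure gradient: |∂P/∂n| = 200 Pa / 195000 m = 1.03×10⁻³ Pa/m
Geostrophic speed: V_g = |∂P/∂n|/(fρ) = 1.03×10⁻³/(1.07×10⁻⁴ × 1.18) = 8.15 m/s
Around a high, pressure-gradient force acts outward with centrifugal, so Coriolis balances both:
fV = (1/ρ)|∂P/∂n| + V²/R  →  V² − fR·V + fR·V_g = 0
With fR = 1.07×10⁻⁴ × 800×10³ m = 85.3 m/s:
V = [fR − √((fR)² − 4 fR V_g)]/2 = [85.3 − √(85.3² − 4×85.3×8.15)]/2 = 9.13 m/s
Supergeostrophic (V > V_g = 8.15 m/s), as expected around a high.

9.13 m s⁻¹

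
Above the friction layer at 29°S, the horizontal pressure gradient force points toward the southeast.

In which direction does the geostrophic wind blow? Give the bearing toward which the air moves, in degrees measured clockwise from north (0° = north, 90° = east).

The pressure-gradient force points toward the southeast (bearing 135°).
Geostrophic balance: in the Southern Hemisphere the Coriolis force deflects motion to the left, so the geostrophic wind blows 90° to the left of the pressure-gradient force (low pressure on the right).
Rotating 135° by 90° counterclockwise gives 045° — the wind blows toward the northeast.

045°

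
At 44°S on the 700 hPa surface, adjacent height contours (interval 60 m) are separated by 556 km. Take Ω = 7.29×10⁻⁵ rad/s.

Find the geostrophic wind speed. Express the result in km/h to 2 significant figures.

Coriolis parameter at 44°S:
f = 2Ω sin φ = 2 × 7.29×10⁻⁵ × sin 44° = 1.01×10⁻⁴ s⁻¹
Height gradient: |∂Z/∂n| = 60 m / 556000 m = 1.08×10⁻⁴
On a pressure surface, geostrophic balance gives V_g = (g/f)|∂Z/∂n|:
V_g = 9.81 × 1.08×10⁻⁴ / 1.01×10⁻⁴ = 10.5 m/s
Converting: 10.5 m/s × 3.6 = 38 km/h

38 km/h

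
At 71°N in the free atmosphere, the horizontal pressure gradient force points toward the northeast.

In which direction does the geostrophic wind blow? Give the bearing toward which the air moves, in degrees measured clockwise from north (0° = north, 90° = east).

135°

The pressure-gradient force points toward the northeast (bearing 045°).
Geostrophic balance: in the Northern Hemisphere the Coriolis force deflects motion to the right, so the geostrophic wind blows 90° to the right of the pressure-gradient force (low pressure on the left).
Rotating 045° by 90° clockwise gives 135° — the wind blows toward the southeast.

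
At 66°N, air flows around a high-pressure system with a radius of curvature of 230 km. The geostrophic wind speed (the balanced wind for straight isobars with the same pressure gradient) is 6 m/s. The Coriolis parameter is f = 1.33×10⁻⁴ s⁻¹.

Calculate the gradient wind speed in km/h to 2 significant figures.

30 km/h

Around a high, pressure-gradient force acts outward with centrifugal, so Coriolis balances both:
fV = (1/ρ)|∂P/∂n| + V²/R  →  V² − fR·V + fR·V_g = 0
With fR = 1.33×10⁻⁴ × 230×10³ m = 30.6 m/s:
V = [fR − √((fR)² − 4 fR V_g)]/2 = [30.6 − √(30.6² − 4×30.6×6)]/2 = 8.2 m/s
Supergeostrophic (V > V_g = 6 m/s), as expected around a high.
Converting: 8.2 m/s × 3.6 = 30 km/h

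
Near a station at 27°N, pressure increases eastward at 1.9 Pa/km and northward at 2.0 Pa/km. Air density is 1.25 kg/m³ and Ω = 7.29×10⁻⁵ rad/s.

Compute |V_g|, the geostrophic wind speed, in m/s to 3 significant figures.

Coriolis parameter at 27°N:
f = 2Ω sin φ = 2 × 7.29×10⁻⁵ × sin 27° = 6.62×10⁻⁵ s⁻¹
Component geostrophic relations (x east, y north):
u_g = −(1/(fρ)) ∂P/∂y,  v_g = (1/(fρ)) ∂P/∂x
u_g = −(2.0×10⁻³)/(6.62×10⁻⁵ × 1.25) = −24.2 m/s;  v_g = (1.9×10⁻³)/(6.62×10⁻⁵ × 1.25) = 23.0 m/s
|V_g| = √(u_g² + v_g²) = 33.3 m/s

33.3 m/s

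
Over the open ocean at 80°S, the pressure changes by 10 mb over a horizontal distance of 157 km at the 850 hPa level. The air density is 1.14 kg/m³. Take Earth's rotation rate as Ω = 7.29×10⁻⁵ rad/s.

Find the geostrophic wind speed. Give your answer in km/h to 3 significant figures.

Coriolis parameter at 80°S:
f = 2Ω sin φ = 2 × 7.29×10⁻⁵ × sin 80° = 1.44×10⁻⁴ s⁻¹
Pressure gradient: |∂P/∂n| = 1000 Pa / 157000 m = 6.37×10⁻³ Pa/m
Geostrophic balance (pressure-gradient force = Coriolis force):
V_g = (1/(fρ)) |∂P/∂n| = 6.37×10⁻³ / (1.44×10⁻⁴ × 1.14) = 38.9 m/s
Converting: 38.9 m/s × 3.6 = 140 km/h

140 km/h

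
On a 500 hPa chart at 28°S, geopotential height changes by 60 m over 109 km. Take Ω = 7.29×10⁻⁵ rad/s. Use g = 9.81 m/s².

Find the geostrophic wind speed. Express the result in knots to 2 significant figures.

150 knots

Coriolis parameter at 28°S:
f = 2Ω sin φ = 2 × 7.29×10⁻⁵ × sin 28° = 6.84×10⁻⁵ s⁻¹
Height gradient: |∂Z/∂n| = 60 m / 109000 m = 5.50×10⁻⁴
On a pressure surface, geostrophic balance gives V_g = (g/f)|∂Z/∂n|:
V_g = 9.81 × 5.50×10⁻⁴ / 6.84×10⁻⁵ = 78.9 m/s
Converting: 78.9 m/s × 1.944 = 150 knots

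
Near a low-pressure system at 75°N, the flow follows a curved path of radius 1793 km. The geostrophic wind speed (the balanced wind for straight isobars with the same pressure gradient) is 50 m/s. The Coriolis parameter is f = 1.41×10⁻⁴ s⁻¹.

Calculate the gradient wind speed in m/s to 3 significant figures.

42.8 m/s

Around a low, centrifugal force acts outward with Coriolis, so pressure-gradient force balances both:
(1/ρ)|∂P/∂n| = fV + V²/R  →  V² + fR·V − fR·V_g = 0
With fR = 1.41×10⁻⁴ × 1793×10³ m = 253 m/s:
V = [−fR + √((fR)² + 4 fR V_g)]/2 = [−253 + √(253² + 4×253×50)]/2 = 42.8 m/s
Subgeostrophic (V < V_g = 50 m/s), as expected around a low.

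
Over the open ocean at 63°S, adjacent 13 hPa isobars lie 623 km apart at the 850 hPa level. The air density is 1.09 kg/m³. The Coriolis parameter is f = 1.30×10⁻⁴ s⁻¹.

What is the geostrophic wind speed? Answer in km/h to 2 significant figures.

Pressure gradient: |∂P/∂n| = 1300 Pa / 623000 m = 2.09×10⁻³ Pa/m
Geostrophic balance (pressure-gradient force = Coriolis force):
V_g = (1/(fρ)) |∂P/∂n| = 2.09×10⁻³ / (1.30×10⁻⁴ × 1.09) = 14.7 m/s
Converting: 14.7 m/s × 3.6 = 53 km/h

53 km/h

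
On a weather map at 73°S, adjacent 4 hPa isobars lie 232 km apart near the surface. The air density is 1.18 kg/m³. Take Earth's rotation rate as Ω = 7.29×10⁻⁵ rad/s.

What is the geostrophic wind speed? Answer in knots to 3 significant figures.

20.4 knots

Coriolis parameter at 73°S:
f = 2Ω sin φ = 2 × 7.29×10⁻⁵ × sin 73° = 1.39×10⁻⁴ s⁻¹
Pressure gradient: |∂P/∂n| = 400 Pa / 232000 m = 1.72×10⁻³ Pa/m
Geostrophic balance (pressure-gradient force = Coriolis force):
V_g = (1/(fρ)) |∂P/∂n| = 1.72×10⁻³ / (1.39×10⁻⁴ × 1.18) = 10.5 m/s
Converting: 10.5 m/s × 1.944 = 20.4 knots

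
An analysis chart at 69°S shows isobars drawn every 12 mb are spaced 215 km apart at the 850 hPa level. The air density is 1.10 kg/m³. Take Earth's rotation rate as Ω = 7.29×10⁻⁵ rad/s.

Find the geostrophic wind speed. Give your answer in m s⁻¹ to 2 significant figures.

37 m s⁻¹

Coriolis parameter at 69°S:
f = 2Ω sin φ = 2 × 7.29×10⁻⁵ × sin 69° = 1.36×10⁻⁴ s⁻¹
Pressure gradient: |∂P/∂n| = 1200 Pa / 215000 m = 5.58×10⁻³ Pa/m
Geostrophic balance (pressure-gradient force = Coriolis force):
V_g = (1/(fρ)) |∂P/∂n| = 5.58×10⁻³ / (1.36×10⁻⁴ × 1.10) = 37.3 m/s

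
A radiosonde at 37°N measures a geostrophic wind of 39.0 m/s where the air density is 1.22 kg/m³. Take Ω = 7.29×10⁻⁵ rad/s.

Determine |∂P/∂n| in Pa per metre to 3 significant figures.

Coriolis parameter at 37°N:
f = 2Ω sin φ = 2 × 7.29×10⁻⁵ × sin 37° = 8.77×10⁻⁵ s⁻¹
Geostrophic balance rearranged: |∂P/∂n| = f ρ V_g
|∂P/∂n| = 8.77×10⁻⁵ × 1.22 × 39.0 = 4.17×10⁻³ Pa/m

4.17×10⁻³ Pa/m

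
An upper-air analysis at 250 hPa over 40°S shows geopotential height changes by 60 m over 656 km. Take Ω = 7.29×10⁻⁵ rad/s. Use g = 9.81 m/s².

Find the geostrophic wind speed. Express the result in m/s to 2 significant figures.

Coriolis parameter at 40°S:
f = 2Ω sin φ = 2 × 7.29×10⁻⁵ × sin 40° = 9.37×10⁻⁵ s⁻¹
Height gradient: |∂Z/∂n| = 60 m / 656000 m = 9.15×10⁻⁵
On a pressure surface, geostrophic balance gives V_g = (g/f)|∂Z/∂n|:
V_g = 9.81 × 9.15×10⁻⁵ / 9.37×10⁻⁵ = 9.57 m/s

9.6 m/s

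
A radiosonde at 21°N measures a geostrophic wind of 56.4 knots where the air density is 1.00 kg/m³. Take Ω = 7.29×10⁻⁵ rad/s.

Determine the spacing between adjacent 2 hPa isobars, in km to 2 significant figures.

130 km

Coriolis parameter at 21°N:
f = 2Ω sin φ = 2 × 7.29×10⁻⁵ × sin 21° = 5.23×10⁻⁵ s⁻¹
Wind speed in SI: 56.4 knots = 29.0 m/s
Geostrophic balance rearranged: |∂P/∂n| = f ρ V_g
|∂P/∂n| = 5.23×10⁻⁵ × 1.00 × 29.0 = 1.52×10⁻³ Pa/m
Isobar spacing: Δn = ΔP/|∂P/∂n| = 200 Pa / 1.52×10⁻³ Pa/m = 131925 m ≈ 130 km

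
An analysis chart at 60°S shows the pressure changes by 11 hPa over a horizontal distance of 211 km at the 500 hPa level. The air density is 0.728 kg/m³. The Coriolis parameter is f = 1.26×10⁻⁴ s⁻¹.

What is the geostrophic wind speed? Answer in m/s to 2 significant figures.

57 m/s

Pressure gradient: |∂P/∂n| = 1100 Pa / 211000 m = 5.21×10⁻³ Pa/m
Geostrophic balance (pressure-gradient force = Coriolis force):
V_g = (1/(fρ)) |∂P/∂n| = 5.21×10⁻³ / (1.26×10⁻⁴ × 0.728) = 56.8 m/s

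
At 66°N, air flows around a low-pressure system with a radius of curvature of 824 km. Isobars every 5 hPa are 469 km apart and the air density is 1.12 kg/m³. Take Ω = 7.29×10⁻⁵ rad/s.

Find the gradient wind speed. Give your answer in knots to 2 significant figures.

Coriolis parameter at 66°N:
f = 2Ω sin φ = 2 × 7.29×10⁻⁵ × sin 66° = 1.33×10⁻⁴ s⁻¹
Pressure gradient: |∂P/∂n| = 500 Pa / 469000 m = 1.07×10⁻³ Pa/m
Geostrophic speed: V_g = |∂P/∂n|/(fρ) = 1.07×10⁻³/(1.33×10⁻⁴ × 1.12) = 7.15 m/s
Around a low, centrifugal force acts outward with Coriolis, so pressure-gradient force balances both:
(1/ρ)|∂P/∂n| = fV + V²/R  →  V² + fR·V − fR·V_g = 0
With fR = 1.33×10⁻⁴ × 824×10³ m = 110 m/s:
V = [−fR + √((fR)² + 4 fR V_g)]/2 = [−110 + √(110² + 4×110×7.15)]/2 = 6.73 m/s
Subgeostrophic (V < V_g = 7.15 m/s), as expected around a low.
Converting: 6.73 m/s × 1.944 = 13 knots

13 knots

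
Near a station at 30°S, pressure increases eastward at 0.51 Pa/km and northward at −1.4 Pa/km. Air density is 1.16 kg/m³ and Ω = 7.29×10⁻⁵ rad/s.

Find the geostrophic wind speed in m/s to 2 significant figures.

Coriolis parameter at 30°S:
f = 2Ω sin φ = 2 × 7.29×10⁻⁵ × sin 30° = 7.29×10⁻⁵ s⁻¹
In the Southern Hemisphere f is negative: f = −7.29×10⁻⁵ s⁻¹.
Component geostrophic relations (x east, y north):
u_g = −(1/(fρ)) ∂P/∂y,  v_g = (1/(fρ)) ∂P/∂x
u_g = −(−1.4×10⁻³)/(−7.29×10⁻⁵ × 1.16) = −16.6 m/s;  v_g = (0.51×10⁻³)/(−7.29×10⁻⁵ × 1.16) = −6.03 m/s
|V_g| = √(u_g² + v_g²) = 17.6 m/s

18 m/s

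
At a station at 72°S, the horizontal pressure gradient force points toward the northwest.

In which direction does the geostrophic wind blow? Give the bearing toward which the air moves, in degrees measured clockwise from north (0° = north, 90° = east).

225°

The pressure-gradient force points toward the northwest (bearing 315°).
Geostrophic balance: in the Southern Hemisphere the Coriolis force deflects motion to the left, so the geostrophic wind blows 90° to the left of the pressure-gradient force (low pressure on the right).
Rotating 315° by 90° counterclockwise gives 225° — the wind blows toward the southwest.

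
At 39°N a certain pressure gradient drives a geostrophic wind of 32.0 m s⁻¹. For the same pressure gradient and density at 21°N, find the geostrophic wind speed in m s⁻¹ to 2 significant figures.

With the same pressure gradient and density, V_g ∝ 1/f ∝ 1/sin φ.
V₂ = V₁ · sin φ₁ / sin φ₂ = 32.0 × sin 39° / sin 21°
V₂ = 32.0 × 0.6293/0.3584 = 56 m s⁻¹

56 m s⁻¹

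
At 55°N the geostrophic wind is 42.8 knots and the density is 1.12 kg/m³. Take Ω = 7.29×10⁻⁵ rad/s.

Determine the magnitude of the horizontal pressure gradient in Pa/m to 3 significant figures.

Coriolis parameter at 55°N:
f = 2Ω sin φ = 2 × 7.29×10⁻⁵ × sin 55° = 1.19×10⁻⁴ s⁻¹
Wind speed in SI: 42.8 knots = 22.0 m/s
Geostrophic balance rearranged: |∂P/∂n| = f ρ V_g
|∂P/∂n| = 1.19×10⁻⁴ × 1.12 × 22.0 = 2.95×10⁻³ Pa/m

2.95×10⁻³ Pa/m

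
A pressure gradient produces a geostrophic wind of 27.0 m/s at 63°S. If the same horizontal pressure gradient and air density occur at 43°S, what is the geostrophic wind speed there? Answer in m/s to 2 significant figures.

35 m/s

With the same pressure gradient and density, V_g ∝ 1/f ∝ 1/sin φ.
V₂ = V₁ · sin φ₁ / sin φ₂ = 27.0 × sin 63° / sin 43°
V₂ = 27.0 × 0.8910/0.6820 = 35 m/s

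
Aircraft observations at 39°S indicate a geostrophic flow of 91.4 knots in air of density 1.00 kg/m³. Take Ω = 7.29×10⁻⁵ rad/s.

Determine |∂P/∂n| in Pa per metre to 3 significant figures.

4.31×10⁻³ Pa/m

Coriolis parameter at 39°S:
f = 2Ω sin φ = 2 × 7.29×10⁻⁵ × sin 39° = 9.18×10⁻⁵ s⁻¹
Wind speed in SI: 91.4 knots = 47.0 m/s
Geostrophic balance rearranged: |∂P/∂n| = f ρ V_g
|∂P/∂n| = 9.18×10⁻⁵ × 1.00 × 47.0 = 4.31×10⁻³ Pa/m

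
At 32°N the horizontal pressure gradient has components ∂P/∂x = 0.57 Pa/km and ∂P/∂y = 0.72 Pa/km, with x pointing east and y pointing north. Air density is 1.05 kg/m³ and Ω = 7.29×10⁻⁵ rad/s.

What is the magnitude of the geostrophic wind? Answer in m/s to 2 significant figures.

11 m/s

Coriolis parameter at 32°N:
f = 2Ω sin φ = 2 × 7.29×10⁻⁵ × sin 32° = 7.73×10⁻⁵ s⁻¹
Component geostrophic relations (x east, y north):
u_g = −(1/(fρ)) ∂P/∂y,  v_g = (1/(fρ)) ∂P/∂x
u_g = −(0.72×10⁻³)/(7.73×10⁻⁵ × 1.05) = −8.88 m/s;  v_g = (0.57×10⁻³)/(7.73×10⁻⁵ × 1.05) = 7.03 m/s
|V_g| = √(u_g² + v_g²) = 11.3 m/s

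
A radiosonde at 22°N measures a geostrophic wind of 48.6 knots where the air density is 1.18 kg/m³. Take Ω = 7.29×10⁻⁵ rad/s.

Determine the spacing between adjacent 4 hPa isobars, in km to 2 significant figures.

Coriolis parameter at 22°N:
f = 2Ω sin φ = 2 × 7.29×10⁻⁵ × sin 22° = 5.46×10⁻⁵ s⁻¹
Wind speed in SI: 48.6 knots = 25.0 m/s
Geostrophic balance rearranged: |∂P/∂n| = f ρ V_g
|∂P/∂n| = 5.46×10⁻⁵ × 1.18 × 25.0 = 1.61×10⁻³ Pa/m
Isobar spacing: Δn = ΔP/|∂P/∂n| = 400 Pa / 1.61×10⁻³ Pa/m = 248239 m ≈ 250 km

250 km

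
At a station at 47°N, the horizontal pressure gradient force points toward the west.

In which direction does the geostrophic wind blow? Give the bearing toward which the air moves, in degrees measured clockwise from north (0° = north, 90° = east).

The pressure-gradient force points toward the west (bearing 270°).
Geostrophic balance: in the Northern Hemisphere the Coriolis force deflects motion to the right, so the geostrophic wind blows 90° to the right of the pressure-gradient force (low pressure on the left).
Rotating 270° by 90° clockwise gives 000° — the wind blows toward the north.

000°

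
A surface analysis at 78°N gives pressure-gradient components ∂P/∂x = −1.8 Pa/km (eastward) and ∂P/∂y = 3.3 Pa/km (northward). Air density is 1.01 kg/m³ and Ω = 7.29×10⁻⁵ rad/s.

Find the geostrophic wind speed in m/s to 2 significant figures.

Coriolis parameter at 78°N:
f = 2Ω sin φ = 2 × 7.29×10⁻⁵ × sin 78° = 1.43×10⁻⁴ s⁻¹
Component geostrophic relations (x east, y north):
u_g = −(1/(fρ)) ∂P/∂y,  v_g = (1/(fρ)) ∂P/∂x
u_g = −(3.3×10⁻³)/(1.43×10⁻⁴ × 1.01) = −22.9 m/s;  v_g = (−1.8×10⁻³)/(1.43×10⁻⁴ × 1.01) = −12.5 m/s
|V_g| = √(u_g² + v_g²) = 26.1 m/s

26 m/s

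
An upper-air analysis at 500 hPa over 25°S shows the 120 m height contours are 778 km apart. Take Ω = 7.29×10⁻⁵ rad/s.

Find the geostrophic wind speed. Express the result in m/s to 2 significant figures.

Coriolis parameter at 25°S:
f = 2Ω sin φ = 2 × 7.29×10⁻⁵ × sin 25° = 6.16×10⁻⁵ s⁻¹
Height gradient: |∂Z/∂n| = 120 m / 778000 m = 1.54×10⁻⁴
On a pressure surface, geostrophic balance gives V_g = (g/f)|∂Z/∂n|:
V_g = 9.81 × 1.54×10⁻⁴ / 6.16×10⁻⁵ = 24.6 m/s

25 m/s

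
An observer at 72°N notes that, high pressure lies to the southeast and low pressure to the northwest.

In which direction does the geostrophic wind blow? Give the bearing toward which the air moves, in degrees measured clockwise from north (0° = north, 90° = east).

The pressure-gradient force points toward the northwest (bearing 315°).
Geostrophic balance: in the Northern Hemisphere the Coriolis force deflects motion to the right, so the geostrophic wind blows 90° to the right of the pressure-gradient force (low pressure on the left).
Rotating 315° by 90° clockwise gives 045° — the wind blows toward the northeast.

045°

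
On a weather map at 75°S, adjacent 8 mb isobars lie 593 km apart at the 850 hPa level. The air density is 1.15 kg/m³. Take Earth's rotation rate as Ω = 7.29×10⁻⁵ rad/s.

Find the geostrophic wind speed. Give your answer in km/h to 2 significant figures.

Coriolis parameter at 75°S:
f = 2Ω sin φ = 2 × 7.29×10⁻⁵ × sin 75° = 1.41×10⁻⁴ s⁻¹
Pressure gradient: |∂P/∂n| = 800 Pa / 593000 m = 1.35×10⁻³ Pa/m
Geostrophic balance (pressure-gradient force = Coriolis force):
V_g = (1/(fρ)) |∂P/∂n| = 1.35×10⁻³ / (1.41×10⁻⁴ × 1.15) = 8.33 m/s
Converting: 8.33 m/s × 3.6 = 30 km/h

30 km/h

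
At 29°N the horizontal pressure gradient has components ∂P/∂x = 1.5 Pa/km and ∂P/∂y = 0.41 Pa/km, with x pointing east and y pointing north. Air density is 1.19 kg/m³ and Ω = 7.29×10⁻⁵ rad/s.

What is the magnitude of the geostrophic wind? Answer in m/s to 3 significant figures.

Coriolis parameter at 29°N:
f = 2Ω sin φ = 2 × 7.29×10⁻⁵ × sin 29° = 7.07×10⁻⁵ s⁻¹
Component geostrophic relations (x east, y north):
u_g = −(1/(fρ)) ∂P/∂y,  v_g = (1/(fρ)) ∂P/∂x
u_g = −(0.41×10⁻³)/(7.07×10⁻⁵ × 1.19) = −4.87 m/s;  v_g = (1.5×10⁻³)/(7.07×10⁻⁵ × 1.19) = 17.8 m/s
|V_g| = √(u_g² + v_g²) = 18.5 m/s

18.5 m/s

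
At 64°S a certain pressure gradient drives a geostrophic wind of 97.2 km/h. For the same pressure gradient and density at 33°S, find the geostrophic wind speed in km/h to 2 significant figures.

With the same pressure gradient and density, V_g ∝ 1/f ∝ 1/sin φ.
V₂ = V₁ · sin φ₁ / sin φ₂ = 97.2 × sin 64° / sin 33°
V₂ = 97.2 × 0.8988/0.5446 = 160 km/h

160 km/h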